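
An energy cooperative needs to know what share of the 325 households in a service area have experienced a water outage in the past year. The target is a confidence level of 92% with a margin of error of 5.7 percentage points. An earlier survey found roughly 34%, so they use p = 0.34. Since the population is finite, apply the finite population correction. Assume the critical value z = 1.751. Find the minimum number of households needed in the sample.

129

Unadjusted: n₀ = 1.751² × 0.34 × 0.66 / 0.057² ≈ 211.76, so n₀ = 212.
Finite population correction with N = 325: n = n₀ / (1 + (n₀−1)/N) = 212 / (1 + 211/325) = 212 / 1.6492 ≈ 128.54.
Rounding up, n = 129.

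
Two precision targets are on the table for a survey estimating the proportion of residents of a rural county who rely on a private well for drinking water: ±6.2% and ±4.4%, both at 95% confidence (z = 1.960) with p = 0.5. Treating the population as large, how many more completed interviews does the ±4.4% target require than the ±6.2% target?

247

At ±6.2%: n = 1.960² × 0.2500 / 0.062² ≈ 249.84 → 250.
At ±4.4%: n = 1.960² × 0.2500 / 0.044² ≈ 496.07 → 497.
Additional respondents: 497 − 250 = 247.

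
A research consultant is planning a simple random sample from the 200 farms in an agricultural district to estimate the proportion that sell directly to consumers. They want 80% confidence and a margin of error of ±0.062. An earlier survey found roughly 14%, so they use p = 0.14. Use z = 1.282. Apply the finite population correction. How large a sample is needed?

Unadjusted: n₀ = 1.282² × 0.14 × 0.86 / 0.062² ≈ 51.48, so n₀ = 52.
Finite population correction with N = 200: n = n₀ / (1 + (n₀−1)/N) = 52 / (1 + 51/200) = 52 / 1.2550 ≈ 41.43.
Rounding up, n = 42.

42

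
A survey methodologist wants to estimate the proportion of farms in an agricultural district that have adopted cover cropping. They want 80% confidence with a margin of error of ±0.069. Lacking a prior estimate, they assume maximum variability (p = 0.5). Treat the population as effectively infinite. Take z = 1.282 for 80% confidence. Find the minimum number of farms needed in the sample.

87

With p = 0.5, p(1−p) = 0.25.
n = z²·p(1−p)/E² = 1.282² × 0.2500 / 0.069² = 1.6435 × 0.2500 / 0.004761 ≈ 86.30.
Rounding up gives n = 87.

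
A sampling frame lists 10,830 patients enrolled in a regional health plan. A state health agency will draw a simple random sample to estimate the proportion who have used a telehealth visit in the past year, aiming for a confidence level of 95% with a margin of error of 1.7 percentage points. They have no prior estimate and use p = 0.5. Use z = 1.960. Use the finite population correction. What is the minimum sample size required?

Unadjusted: n₀ = 1.960² × 0.50 × 0.50 / 0.017² ≈ 3323.18, so n₀ = 3324.
Finite population correction with N = 10,830: n = n₀ / (1 + (n₀−1)/N) = 3324 / (1 + 3323/10830) = 3324 / 1.3068 ≈ 2543.55.
Rounding up, n = 2544.

2544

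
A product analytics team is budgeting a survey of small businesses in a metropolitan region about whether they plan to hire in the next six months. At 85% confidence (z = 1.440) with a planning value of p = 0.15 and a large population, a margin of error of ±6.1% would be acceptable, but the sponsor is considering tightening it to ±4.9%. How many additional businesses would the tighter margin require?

39

At ±6.1%: n = 1.440² × 0.1275 / 0.061² ≈ 71.05 → 72.
At ±4.9%: n = 1.440² × 0.1275 / 0.049² ≈ 110.11 → 111.
Additional respondents: 111 − 72 = 39.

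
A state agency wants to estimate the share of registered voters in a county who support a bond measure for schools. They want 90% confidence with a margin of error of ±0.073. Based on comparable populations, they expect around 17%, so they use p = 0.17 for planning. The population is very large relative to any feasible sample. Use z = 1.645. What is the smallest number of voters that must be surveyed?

72

With p = 0.17, p(1−p) = 0.1411.
n = z²·p(1−p)/E² = 1.645² × 0.1411 / 0.073² = 2.7060 × 0.1411 / 0.005329 ≈ 71.65.
Rounding up gives n = 72.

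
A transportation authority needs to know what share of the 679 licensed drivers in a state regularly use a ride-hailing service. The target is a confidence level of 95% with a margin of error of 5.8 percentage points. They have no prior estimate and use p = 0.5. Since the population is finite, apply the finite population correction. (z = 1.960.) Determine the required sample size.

202

Unadjusted: n₀ = 1.960² × 0.50 × 0.50 / 0.058² ≈ 285.49, so n₀ = 286.
Finite population correction with N = 679: n = n₀ / (1 + (n₀−1)/N) = 286 / (1 + 285/679) = 286 / 1.4197 ≈ 201.45.
Rounding up, n = 202.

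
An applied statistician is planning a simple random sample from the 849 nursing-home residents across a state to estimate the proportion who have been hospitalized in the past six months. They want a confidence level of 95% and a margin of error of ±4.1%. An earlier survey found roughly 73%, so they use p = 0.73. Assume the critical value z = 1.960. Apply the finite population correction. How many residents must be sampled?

Unadjusted: n₀ = 1.960² × 0.73 × 0.27 / 0.041² ≈ 450.43, so n₀ = 451.
Finite population correction with N = 849: n = n₀ / (1 + (n₀−1)/N) = 451 / (1 + 450/849) = 451 / 1.5300 ≈ 294.76.
Rounding up, n = 295.

295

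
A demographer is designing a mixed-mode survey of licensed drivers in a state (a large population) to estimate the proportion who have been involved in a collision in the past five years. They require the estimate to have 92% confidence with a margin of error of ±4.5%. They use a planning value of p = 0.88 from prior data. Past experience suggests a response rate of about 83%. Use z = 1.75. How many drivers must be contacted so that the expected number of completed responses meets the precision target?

Completed interviews needed: n₀ = 1.75² × 0.1056 / 0.045² ≈ 159.70 → 160.
At an 83% response rate, contacts needed = 160 / 0.83 ≈ 192.77 → 193.

193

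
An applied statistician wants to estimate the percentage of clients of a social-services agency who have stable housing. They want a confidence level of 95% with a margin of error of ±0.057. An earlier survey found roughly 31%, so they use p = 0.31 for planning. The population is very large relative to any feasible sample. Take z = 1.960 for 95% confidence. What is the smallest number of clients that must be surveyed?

253

With p = 0.31, p(1−p) = 0.2139.
n = z²·p(1−p)/E² = 1.960² × 0.2139 / 0.057² = 3.8416 × 0.2139 / 0.003249 ≈ 252.91.
Rounding up gives n = 253.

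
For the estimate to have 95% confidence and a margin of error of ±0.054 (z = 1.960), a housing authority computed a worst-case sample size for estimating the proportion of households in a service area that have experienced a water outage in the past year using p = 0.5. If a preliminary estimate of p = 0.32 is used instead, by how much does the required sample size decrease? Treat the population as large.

43

Conservative (p = 0.5): n = 1.960² × 0.25 / 0.054² ≈ 329.36 → 330.
Using p = 0.32: p(1−p) = 0.2176, so n = 1.960² × 0.2176 / 0.054² ≈ 286.67 → 287.
Reduction: 330 − 287 = 43.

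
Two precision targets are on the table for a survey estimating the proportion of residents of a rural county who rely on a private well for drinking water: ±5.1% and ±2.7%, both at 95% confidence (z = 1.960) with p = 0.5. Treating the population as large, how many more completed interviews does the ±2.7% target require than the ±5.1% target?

948

At ±5.1%: n = 1.960² × 0.2500 / 0.051² ≈ 369.24 → 370.
At ±2.7%: n = 1.960² × 0.2500 / 0.027² ≈ 1317.42 → 1318.
Additional respondents: 1318 − 370 = 948.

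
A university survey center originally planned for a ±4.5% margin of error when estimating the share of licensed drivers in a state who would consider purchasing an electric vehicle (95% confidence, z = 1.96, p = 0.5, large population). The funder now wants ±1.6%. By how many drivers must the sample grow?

At ±4.5%: n = 1.96² × 0.2500 / 0.045² ≈ 474.27 → 475.
At ±1.6%: n = 1.96² × 0.2500 / 0.016² ≈ 3751.56 → 3752.
Additional respondents: 3752 − 475 = 3277.

3277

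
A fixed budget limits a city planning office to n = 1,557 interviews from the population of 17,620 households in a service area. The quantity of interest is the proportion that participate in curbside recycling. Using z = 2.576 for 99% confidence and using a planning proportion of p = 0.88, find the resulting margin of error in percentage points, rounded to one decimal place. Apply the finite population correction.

Finite-population factor: (N−n)/(N−1) = (17620−1557)/(17620−1) = 0.9117.
SE(p̂) = √[p(1−p)/n · (N−n)/(N−1)] = √[0.1056/1557 × 0.9117] = 0.00786.
E = z × SE = 2.576 × 0.00786 = 0.02026 ≈ 2.0 percentage points.

2.0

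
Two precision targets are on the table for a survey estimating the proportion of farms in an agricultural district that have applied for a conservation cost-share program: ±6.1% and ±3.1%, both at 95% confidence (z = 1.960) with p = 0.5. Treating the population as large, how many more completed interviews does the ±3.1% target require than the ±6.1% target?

At ±6.1%: n = 1.960² × 0.2500 / 0.061² ≈ 258.10 → 259.
At ±3.1%: n = 1.960² × 0.2500 / 0.031² ≈ 999.38 → 1000.
Additional respondents: 1000 − 259 = 741.

741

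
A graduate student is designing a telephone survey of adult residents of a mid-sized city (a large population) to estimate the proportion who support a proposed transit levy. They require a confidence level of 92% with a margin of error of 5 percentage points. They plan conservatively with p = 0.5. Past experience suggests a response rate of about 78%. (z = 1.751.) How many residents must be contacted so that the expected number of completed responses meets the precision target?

Completed interviews needed: n₀ = 1.751² × 0.2500 / 0.050² ≈ 306.60 → 307.
At a 78% response rate, contacts needed = 307 / 0.78 ≈ 393.59 → 394.

394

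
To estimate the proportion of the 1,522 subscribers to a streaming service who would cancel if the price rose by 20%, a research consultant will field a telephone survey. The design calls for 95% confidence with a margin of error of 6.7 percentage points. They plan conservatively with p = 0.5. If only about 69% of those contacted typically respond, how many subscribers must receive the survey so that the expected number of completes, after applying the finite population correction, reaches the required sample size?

273

For 95% confidence, z = 1.960.
Completed interviews needed (unadjusted): n₀ = 1.960² × 0.2500 / 0.067² ≈ 213.95 → 214.
FPC for N = 1,522: n = 214 / (1 + 213/1522) = 214 / 1.1399 ≈ 187.73 → 188.
At a 69% response rate, contacts needed = 188 / 0.69 ≈ 272.46 → 273.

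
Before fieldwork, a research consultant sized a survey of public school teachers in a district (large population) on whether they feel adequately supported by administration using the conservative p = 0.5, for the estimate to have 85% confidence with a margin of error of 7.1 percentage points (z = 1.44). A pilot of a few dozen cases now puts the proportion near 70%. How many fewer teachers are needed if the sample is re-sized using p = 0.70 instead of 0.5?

Conservative (p = 0.5): n = 1.44² × 0.25 / 0.071² ≈ 102.84 → 103.
Using p = 0.70: p(1−p) = 0.2100, so n = 1.44² × 0.2100 / 0.071² ≈ 86.38 → 87.
Reduction: 103 − 87 = 16.

16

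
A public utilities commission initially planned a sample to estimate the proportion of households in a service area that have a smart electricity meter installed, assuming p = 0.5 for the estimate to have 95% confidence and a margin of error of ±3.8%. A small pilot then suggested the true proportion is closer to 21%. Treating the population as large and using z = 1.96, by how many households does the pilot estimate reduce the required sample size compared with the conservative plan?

Conservative (p = 0.5): n = 1.96² × 0.25 / 0.038² ≈ 665.10 → 666.
Using p = 0.21: p(1−p) = 0.1659, so n = 1.96² × 0.1659 / 0.038² ≈ 441.36 → 442.
Reduction: 666 − 442 = 224.

224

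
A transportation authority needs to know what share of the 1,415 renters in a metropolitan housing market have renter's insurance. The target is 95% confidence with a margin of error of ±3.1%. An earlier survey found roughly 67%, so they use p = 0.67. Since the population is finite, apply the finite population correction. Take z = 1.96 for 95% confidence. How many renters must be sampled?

Unadjusted: n₀ = 1.96² × 0.67 × 0.33 / 0.031² ≈ 883.85, so n₀ = 884.
Finite population correction with N = 1,415: n = n₀ / (1 + (n₀−1)/N) = 884 / (1 + 883/1415) = 884 / 1.6240 ≈ 544.33.
Rounding up, n = 545.

545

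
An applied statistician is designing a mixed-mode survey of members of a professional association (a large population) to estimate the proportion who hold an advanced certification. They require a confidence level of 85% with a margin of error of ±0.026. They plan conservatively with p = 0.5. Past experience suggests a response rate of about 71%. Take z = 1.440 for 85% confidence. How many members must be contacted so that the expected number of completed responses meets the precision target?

Completed interviews needed: n₀ = 1.440² × 0.2500 / 0.026² ≈ 766.86 → 767.
At a 71% response rate, contacts needed = 767 / 0.71 ≈ 1080.28 → 1081.

1081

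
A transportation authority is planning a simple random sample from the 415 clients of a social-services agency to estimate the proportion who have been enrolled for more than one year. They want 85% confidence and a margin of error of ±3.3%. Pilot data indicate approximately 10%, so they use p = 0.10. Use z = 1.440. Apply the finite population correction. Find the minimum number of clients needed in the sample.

122

Unadjusted: n₀ = 1.440² × 0.10 × 0.90 / 0.033² ≈ 171.37, so n₀ = 172.
Finite population correction with N = 415: n = n₀ / (1 + (n₀−1)/N) = 172 / (1 + 171/415) = 172 / 1.4120 ≈ 121.81.
Rounding up, n = 122.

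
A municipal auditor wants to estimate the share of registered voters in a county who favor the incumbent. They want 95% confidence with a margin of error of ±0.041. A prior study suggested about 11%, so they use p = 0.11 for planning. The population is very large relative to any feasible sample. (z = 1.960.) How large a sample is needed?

With p = 0.11, p(1−p) = 0.0979.
n = z²·p(1−p)/E² = 1.960² × 0.0979 / 0.041² = 3.8416 × 0.0979 / 0.001681 ≈ 223.73.
Rounding up gives n = 224.

224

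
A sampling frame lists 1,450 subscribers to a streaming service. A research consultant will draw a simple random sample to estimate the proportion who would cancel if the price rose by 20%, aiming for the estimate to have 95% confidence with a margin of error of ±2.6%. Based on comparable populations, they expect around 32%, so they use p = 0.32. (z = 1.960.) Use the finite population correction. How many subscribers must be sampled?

Unadjusted: n₀ = 1.960² × 0.32 × 0.68 / 0.026² ≈ 1236.59, so n₀ = 1237.
Finite population correction with N = 1,450: n = n₀ / (1 + (n₀−1)/N) = 1237 / (1 + 1236/1450) = 1237 / 1.8524 ≈ 667.78.
Rounding up, n = 668.

668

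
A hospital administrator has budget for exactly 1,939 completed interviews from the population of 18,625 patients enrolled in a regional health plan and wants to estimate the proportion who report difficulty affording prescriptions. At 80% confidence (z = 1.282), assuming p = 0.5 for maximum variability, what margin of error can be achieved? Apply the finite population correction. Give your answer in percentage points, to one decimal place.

1.4

Finite-population factor: (N−n)/(N−1) = (18625−1939)/(18625−1) = 0.8959.
SE(p̂) = √[p(1−p)/n · (N−n)/(N−1)] = √[0.2500/1939 × 0.8959] = 0.01075.
E = z × SE = 1.282 × 0.01075 = 0.01378 ≈ 1.4 percentage points.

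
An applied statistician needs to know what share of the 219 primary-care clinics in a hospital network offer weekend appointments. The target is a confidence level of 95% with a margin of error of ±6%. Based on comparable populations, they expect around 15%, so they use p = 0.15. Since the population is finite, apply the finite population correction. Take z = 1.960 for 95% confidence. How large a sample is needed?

Unadjusted: n₀ = 1.960² × 0.15 × 0.85 / 0.060² ≈ 136.06, so n₀ = 137.
Finite population correction with N = 219: n = n₀ / (1 + (n₀−1)/N) = 137 / (1 + 136/219) = 137 / 1.6210 ≈ 84.52.
Rounding up, n = 85.

85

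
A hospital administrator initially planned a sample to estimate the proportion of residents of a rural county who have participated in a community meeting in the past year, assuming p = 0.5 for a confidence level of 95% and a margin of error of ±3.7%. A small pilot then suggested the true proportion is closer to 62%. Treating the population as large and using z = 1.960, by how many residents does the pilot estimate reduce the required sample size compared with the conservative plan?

Conservative (p = 0.5): n = 1.960² × 0.25 / 0.037² ≈ 701.53 → 702.
Using p = 0.62: p(1−p) = 0.2356, so n = 1.960² × 0.2356 / 0.037² ≈ 661.13 → 662.
Reduction: 702 − 662 = 40.

40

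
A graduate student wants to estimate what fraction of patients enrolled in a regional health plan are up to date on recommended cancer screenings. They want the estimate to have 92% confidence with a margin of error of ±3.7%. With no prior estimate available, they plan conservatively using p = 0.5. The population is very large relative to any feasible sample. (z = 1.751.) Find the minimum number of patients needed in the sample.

560

With p = 0.5, p(1−p) = 0.25.
n = z²·p(1−p)/E² = 1.751² × 0.2500 / 0.037² = 3.0660 × 0.2500 / 0.001369 ≈ 559.90.
Rounding up gives n = 560.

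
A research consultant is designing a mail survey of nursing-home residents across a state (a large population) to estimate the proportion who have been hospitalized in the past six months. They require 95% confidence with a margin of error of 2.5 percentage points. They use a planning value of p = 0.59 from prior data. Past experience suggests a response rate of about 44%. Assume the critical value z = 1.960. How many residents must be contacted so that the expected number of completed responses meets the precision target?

Completed interviews needed: n₀ = 1.960² × 0.2419 / 0.025² ≈ 1486.85 → 1487.
At a 44% response rate, contacts needed = 1487 / 0.44 ≈ 3379.55 → 3380.

3380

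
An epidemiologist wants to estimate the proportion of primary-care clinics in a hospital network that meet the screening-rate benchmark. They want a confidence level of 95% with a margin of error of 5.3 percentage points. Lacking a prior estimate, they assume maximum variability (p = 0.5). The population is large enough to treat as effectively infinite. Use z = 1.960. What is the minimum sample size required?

342

With p = 0.5, p(1−p) = 0.25.
n = z²·p(1−p)/E² = 1.960² × 0.2500 / 0.053² = 3.8416 × 0.2500 / 0.002809 ≈ 341.90.
Rounding up gives n = 342.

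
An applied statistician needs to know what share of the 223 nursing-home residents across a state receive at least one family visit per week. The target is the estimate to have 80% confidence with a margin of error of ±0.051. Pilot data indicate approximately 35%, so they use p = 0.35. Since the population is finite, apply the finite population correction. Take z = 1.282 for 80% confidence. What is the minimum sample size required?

Unadjusted: n₀ = 1.282² × 0.35 × 0.65 / 0.051² ≈ 143.75, so n₀ = 144.
Finite population correction with N = 223: n = n₀ / (1 + (n₀−1)/N) = 144 / (1 + 143/223) = 144 / 1.6413 ≈ 87.74.
Rounding up, n = 88.

88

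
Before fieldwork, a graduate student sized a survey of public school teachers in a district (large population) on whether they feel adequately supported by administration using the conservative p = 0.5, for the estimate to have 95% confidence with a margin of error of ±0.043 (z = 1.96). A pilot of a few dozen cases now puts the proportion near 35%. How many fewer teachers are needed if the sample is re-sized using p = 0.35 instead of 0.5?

47

Conservative (p = 0.5): n = 1.96² × 0.25 / 0.043² ≈ 519.42 → 520.
Using p = 0.35: p(1−p) = 0.2275, so n = 1.96² × 0.2275 / 0.043² ≈ 472.67 → 473.
Reduction: 520 − 473 = 47.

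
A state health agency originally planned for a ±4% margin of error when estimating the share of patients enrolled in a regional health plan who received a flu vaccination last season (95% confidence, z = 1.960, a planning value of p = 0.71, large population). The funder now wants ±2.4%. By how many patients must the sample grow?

879

At ±4%: n = 1.960² × 0.2059 / 0.040² ≈ 494.37 → 495.
At ±2.4%: n = 1.960² × 0.2059 / 0.024² ≈ 1373.24 → 1374.
Additional respondents: 1374 − 495 = 879.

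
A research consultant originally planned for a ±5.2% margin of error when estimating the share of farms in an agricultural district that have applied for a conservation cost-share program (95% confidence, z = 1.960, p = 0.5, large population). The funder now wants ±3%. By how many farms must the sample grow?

At ±5.2%: n = 1.960² × 0.2500 / 0.052² ≈ 355.18 → 356.
At ±3%: n = 1.960² × 0.2500 / 0.030² ≈ 1067.11 → 1068.
Additional respondents: 1068 − 356 = 712.

712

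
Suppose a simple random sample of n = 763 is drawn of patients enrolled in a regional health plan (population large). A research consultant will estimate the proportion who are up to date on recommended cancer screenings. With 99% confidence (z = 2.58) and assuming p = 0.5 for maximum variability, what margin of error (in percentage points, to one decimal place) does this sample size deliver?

4.7

SE(p̂) = √[p(1−p)/n] = √[0.2500/763] = 0.01810.
E = z × SE = 2.58 × 0.01810 = 0.04670, or 4.7 percentage points.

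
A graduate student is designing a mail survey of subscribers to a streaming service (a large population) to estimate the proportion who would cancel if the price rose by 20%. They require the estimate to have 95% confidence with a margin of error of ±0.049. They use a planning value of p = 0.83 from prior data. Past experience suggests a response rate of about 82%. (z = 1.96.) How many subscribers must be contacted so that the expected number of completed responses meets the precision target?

276

Completed interviews needed: n₀ = 1.96² × 0.1411 / 0.049² ≈ 225.76 → 226.
At an 82% response rate, contacts needed = 226 / 0.82 ≈ 275.61 → 276.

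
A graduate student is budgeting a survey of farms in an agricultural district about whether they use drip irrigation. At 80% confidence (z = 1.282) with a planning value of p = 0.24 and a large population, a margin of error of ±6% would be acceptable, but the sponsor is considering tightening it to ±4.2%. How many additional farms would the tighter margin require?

86

At ±6%: n = 1.282² × 0.1824 / 0.060² ≈ 83.27 → 84.
At ±4.2%: n = 1.282² × 0.1824 / 0.042² ≈ 169.94 → 170.
Additional respondents: 170 − 84 = 86.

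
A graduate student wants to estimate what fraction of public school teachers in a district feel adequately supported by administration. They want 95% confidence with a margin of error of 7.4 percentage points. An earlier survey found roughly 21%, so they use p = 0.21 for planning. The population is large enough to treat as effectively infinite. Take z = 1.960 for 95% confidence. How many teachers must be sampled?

117

With p = 0.21, p(1−p) = 0.1659.
n = z²·p(1−p)/E² = 1.960² × 0.1659 / 0.074² = 3.8416 × 0.1659 / 0.005476 ≈ 116.38.
Rounding up gives n = 117.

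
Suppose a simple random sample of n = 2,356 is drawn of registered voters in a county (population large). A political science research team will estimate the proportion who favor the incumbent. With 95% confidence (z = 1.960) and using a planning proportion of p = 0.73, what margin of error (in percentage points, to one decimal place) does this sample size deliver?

SE(p̂) = √[p(1−p)/n] = √[0.1971/2356] = 0.00915.
E = z × SE = 1.960 × 0.00915 = 0.01793, or 1.8 percentage points.

1.8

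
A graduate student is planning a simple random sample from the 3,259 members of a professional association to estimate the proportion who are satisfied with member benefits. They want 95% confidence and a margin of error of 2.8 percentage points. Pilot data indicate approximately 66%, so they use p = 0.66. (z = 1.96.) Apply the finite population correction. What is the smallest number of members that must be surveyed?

Unadjusted: n₀ = 1.96² × 0.66 × 0.34 / 0.028² ≈ 1099.56, so n₀ = 1100.
Finite population correction with N = 3,259: n = n₀ / (1 + (n₀−1)/N) = 1100 / (1 + 1099/3259) = 1100 / 1.3372 ≈ 822.60.
Rounding up, n = 823.

823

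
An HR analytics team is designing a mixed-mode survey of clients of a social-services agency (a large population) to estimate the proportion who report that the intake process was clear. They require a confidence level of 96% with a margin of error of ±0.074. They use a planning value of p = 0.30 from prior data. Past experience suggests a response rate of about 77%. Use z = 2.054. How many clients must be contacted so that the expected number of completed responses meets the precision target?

211

Completed interviews needed: n₀ = 2.054² × 0.2100 / 0.074² ≈ 161.79 → 162.
At a 77% response rate, contacts needed = 162 / 0.77 ≈ 210.39 → 211.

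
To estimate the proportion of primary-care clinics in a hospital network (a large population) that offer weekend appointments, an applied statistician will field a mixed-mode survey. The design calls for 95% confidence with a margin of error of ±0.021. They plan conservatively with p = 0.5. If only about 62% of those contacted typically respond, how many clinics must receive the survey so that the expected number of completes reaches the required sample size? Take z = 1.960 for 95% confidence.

Completed interviews needed: n₀ = 1.960² × 0.2500 / 0.021² ≈ 2177.78 → 2178.
At a 62% response rate, contacts needed = 2178 / 0.62 ≈ 3512.90 → 3513.

3513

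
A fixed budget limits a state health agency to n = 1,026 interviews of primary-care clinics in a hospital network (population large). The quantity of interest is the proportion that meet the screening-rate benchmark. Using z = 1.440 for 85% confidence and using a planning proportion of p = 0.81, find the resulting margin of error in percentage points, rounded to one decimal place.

SE(p̂) = √[p(1−p)/n] = √[0.1539/1026] = 0.01225.
E = z × SE = 1.440 × 0.01225 = 0.01764, or 1.8 percentage points.

1.8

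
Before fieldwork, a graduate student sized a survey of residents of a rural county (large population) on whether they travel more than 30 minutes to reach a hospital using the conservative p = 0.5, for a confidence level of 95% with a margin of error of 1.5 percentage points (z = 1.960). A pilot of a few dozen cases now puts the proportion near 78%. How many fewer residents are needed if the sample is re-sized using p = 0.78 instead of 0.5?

1339

Conservative (p = 0.5): n = 1.960² × 0.25 / 0.015² ≈ 4268.44 → 4269.
Using p = 0.78: p(1−p) = 0.1716, so n = 1.960² × 0.1716 / 0.015² ≈ 2929.86 → 2930.
Reduction: 4269 − 2930 = 1339.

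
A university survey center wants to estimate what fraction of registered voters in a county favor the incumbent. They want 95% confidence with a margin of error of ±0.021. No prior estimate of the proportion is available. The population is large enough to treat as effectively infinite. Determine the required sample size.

For 95% confidence, z = 1.960.
With no prior estimate, use p = 0.5, giving p(1−p) = 0.25.
n = z²·p(1−p)/E² = 1.960² × 0.2500 / 0.021² = 3.8416 × 0.2500 / 0.000441 ≈ 2177.78.
Rounding up gives n = 2178.

2178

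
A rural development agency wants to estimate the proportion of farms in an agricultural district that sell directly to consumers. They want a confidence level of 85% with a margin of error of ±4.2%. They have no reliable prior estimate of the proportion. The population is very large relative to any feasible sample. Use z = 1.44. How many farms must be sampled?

294

With no prior estimate, use p = 0.5, giving p(1−p) = 0.25.
n = z²·p(1−p)/E² = 1.44² × 0.2500 / 0.042² = 2.0736 × 0.2500 / 0.001764 ≈ 293.88.
Rounding up gives n = 294.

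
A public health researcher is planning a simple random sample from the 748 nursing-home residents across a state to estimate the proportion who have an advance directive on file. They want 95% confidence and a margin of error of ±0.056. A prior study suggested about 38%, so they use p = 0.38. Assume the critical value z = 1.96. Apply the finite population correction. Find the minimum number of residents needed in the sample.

209

Unadjusted: n₀ = 1.96² × 0.38 × 0.62 / 0.056² ≈ 288.61, so n₀ = 289.
Finite population correction with N = 748: n = n₀ / (1 + (n₀−1)/N) = 289 / (1 + 288/748) = 289 / 1.3850 ≈ 208.66.
Rounding up, n = 209.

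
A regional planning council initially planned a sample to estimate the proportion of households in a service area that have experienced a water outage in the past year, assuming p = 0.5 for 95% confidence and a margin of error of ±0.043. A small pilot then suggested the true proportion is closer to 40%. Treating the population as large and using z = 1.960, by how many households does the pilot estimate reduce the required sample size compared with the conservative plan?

21

Conservative (p = 0.5): n = 1.960² × 0.25 / 0.043² ≈ 519.42 → 520.
Using p = 0.40: p(1−p) = 0.2400, so n = 1.960² × 0.2400 / 0.043² ≈ 498.64 → 499.
Reduction: 520 − 499 = 21.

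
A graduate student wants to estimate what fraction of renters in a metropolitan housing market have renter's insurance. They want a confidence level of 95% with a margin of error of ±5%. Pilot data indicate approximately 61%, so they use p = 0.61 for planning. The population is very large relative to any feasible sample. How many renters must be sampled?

For 95% confidence, z = 1.960.
With p = 0.61, p(1−p) = 0.2379.
n = z²·p(1−p)/E² = 1.960² × 0.2379 / 0.050² = 3.8416 × 0.2379 / 0.002500 ≈ 365.57.
Rounding up gives n = 366.

366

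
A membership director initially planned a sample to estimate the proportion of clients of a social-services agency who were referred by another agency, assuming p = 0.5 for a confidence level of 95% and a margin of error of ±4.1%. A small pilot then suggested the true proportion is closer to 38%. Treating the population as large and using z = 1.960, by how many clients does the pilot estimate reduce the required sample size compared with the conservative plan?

33

Conservative (p = 0.5): n = 1.960² × 0.25 / 0.041² ≈ 571.33 → 572.
Using p = 0.38: p(1−p) = 0.2356, so n = 1.960² × 0.2356 / 0.041² ≈ 538.42 → 539.
Reduction: 572 − 539 = 33.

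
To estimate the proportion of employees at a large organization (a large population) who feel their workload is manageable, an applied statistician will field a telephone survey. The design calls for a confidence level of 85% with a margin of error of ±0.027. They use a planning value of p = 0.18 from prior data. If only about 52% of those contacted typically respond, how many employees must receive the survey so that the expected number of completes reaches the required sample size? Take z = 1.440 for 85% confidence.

Completed interviews needed: n₀ = 1.440² × 0.1476 / 0.027² ≈ 419.84 → 420.
At a 52% response rate, contacts needed = 420 / 0.52 ≈ 807.69 → 808.

808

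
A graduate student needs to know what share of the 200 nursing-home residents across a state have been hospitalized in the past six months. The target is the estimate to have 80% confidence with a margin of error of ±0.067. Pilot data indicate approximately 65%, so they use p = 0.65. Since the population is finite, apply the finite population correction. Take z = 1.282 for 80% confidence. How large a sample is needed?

Unadjusted: n₀ = 1.282² × 0.65 × 0.35 / 0.067² ≈ 83.29, so n₀ = 84.
Finite population correction with N = 200: n = n₀ / (1 + (n₀−1)/N) = 84 / (1 + 83/200) = 84 / 1.4150 ≈ 59.36.
Rounding up, n = 60.

60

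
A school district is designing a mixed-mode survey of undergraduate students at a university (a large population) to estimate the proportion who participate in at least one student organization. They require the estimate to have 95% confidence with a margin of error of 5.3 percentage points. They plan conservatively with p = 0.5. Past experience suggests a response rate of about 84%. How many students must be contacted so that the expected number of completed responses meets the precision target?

For 95% confidence, z = 1.96.
Completed interviews needed: n₀ = 1.96² × 0.2500 / 0.053² ≈ 341.90 → 342.
At an 84% response rate, contacts needed = 342 / 0.84 ≈ 407.14 → 408.

408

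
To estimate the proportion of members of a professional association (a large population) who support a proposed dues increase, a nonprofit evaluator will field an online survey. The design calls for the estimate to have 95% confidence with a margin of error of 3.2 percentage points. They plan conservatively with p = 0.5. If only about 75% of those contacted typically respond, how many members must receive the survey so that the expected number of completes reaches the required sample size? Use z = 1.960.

Completed interviews needed: n₀ = 1.960² × 0.2500 / 0.032² ≈ 937.89 → 938.
At a 75% response rate, contacts needed = 938 / 0.75 ≈ 1250.67 → 1251.

1251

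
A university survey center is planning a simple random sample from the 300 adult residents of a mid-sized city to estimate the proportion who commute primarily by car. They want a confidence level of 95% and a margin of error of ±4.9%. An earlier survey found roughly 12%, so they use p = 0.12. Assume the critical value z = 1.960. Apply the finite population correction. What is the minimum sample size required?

Unadjusted: n₀ = 1.960² × 0.12 × 0.88 / 0.049² ≈ 168.96, so n₀ = 169.
Finite population correction with N = 300: n = n₀ / (1 + (n₀−1)/N) = 169 / (1 + 168/300) = 169 / 1.5600 ≈ 108.33.
Rounding up, n = 109.

109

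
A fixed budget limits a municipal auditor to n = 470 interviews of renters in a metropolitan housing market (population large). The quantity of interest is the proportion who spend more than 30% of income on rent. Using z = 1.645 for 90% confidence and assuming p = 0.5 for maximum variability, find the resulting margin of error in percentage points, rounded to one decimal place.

3.8

SE(p̂) = √[p(1−p)/n] = √[0.2500/470] = 0.02306.
E = z × SE = 1.645 × 0.02306 = 0.03794, or 3.8 percentage points.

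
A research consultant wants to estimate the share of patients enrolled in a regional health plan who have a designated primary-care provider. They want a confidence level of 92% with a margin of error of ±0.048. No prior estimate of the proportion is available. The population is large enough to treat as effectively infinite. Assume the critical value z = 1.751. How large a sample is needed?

With no prior estimate, use p = 0.5, giving p(1−p) = 0.25.
n = z²·p(1−p)/E² = 1.751² × 0.2500 / 0.048² = 3.0660 × 0.2500 / 0.002304 ≈ 332.68.
Rounding up gives n = 333.

333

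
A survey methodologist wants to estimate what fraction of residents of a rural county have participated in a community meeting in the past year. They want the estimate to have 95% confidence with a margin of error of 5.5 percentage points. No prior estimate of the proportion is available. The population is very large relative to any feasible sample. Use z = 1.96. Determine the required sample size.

318

With no prior estimate, use p = 0.5, giving p(1−p) = 0.25.
n = z²·p(1−p)/E² = 1.96² × 0.2500 / 0.055² = 3.8416 × 0.2500 / 0.003025 ≈ 317.49.
Rounding up gives n = 318.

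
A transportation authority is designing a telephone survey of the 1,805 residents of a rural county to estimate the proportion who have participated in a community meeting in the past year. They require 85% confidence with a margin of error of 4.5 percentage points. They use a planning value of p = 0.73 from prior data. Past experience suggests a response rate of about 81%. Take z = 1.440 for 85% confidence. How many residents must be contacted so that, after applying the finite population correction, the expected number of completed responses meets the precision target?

Completed interviews needed (unadjusted): n₀ = 1.440² × 0.1971 / 0.045² ≈ 201.83 → 202.
FPC for N = 1,805: n = 202 / (1 + 201/1805) = 202 / 1.1114 ≈ 181.76 → 182.
At an 81% response rate, contacts needed = 182 / 0.81 ≈ 224.69 → 225.

225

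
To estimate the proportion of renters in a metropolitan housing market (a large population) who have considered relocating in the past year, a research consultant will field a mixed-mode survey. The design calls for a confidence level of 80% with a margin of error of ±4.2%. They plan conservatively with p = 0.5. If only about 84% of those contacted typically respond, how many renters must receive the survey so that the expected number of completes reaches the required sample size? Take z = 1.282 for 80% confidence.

Completed interviews needed: n₀ = 1.282² × 0.2500 / 0.042² ≈ 232.93 → 233.
At an 84% response rate, contacts needed = 233 / 0.84 ≈ 277.38 → 278.

278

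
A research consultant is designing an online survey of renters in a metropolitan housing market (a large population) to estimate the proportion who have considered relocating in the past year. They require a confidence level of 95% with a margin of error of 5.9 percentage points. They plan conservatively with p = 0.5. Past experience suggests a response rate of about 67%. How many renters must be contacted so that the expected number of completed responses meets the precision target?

For 95% confidence, z = 1.960.
Completed interviews needed: n₀ = 1.960² × 0.2500 / 0.059² ≈ 275.90 → 276.
At a 67% response rate, contacts needed = 276 / 0.67 ≈ 411.94 → 412.

412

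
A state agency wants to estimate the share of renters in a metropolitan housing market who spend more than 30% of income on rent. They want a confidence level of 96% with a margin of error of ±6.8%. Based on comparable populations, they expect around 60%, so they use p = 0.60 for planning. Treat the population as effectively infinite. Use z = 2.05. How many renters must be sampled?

219

With p = 0.60, p(1−p) = 0.2400.
n = z²·p(1−p)/E² = 2.05² × 0.2400 / 0.068² = 4.2025 × 0.2400 / 0.004624 ≈ 218.12.
Rounding up gives n = 219.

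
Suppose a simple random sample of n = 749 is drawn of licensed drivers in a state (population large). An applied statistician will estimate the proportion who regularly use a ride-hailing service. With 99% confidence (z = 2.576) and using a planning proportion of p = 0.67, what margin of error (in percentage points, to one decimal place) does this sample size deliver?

SE(p̂) = √[p(1−p)/n] = √[0.2211/749] = 0.01718.
E = z × SE = 2.576 × 0.01718 = 0.04426, or 4.4 percentage points.

4.4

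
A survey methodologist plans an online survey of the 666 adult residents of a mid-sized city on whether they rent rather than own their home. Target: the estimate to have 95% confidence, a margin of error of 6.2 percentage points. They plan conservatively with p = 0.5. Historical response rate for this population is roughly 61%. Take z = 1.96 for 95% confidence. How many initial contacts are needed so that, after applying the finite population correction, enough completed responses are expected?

Completed interviews needed (unadjusted): n₀ = 1.96² × 0.2500 / 0.062² ≈ 249.84 → 250.
FPC for N = 666: n = 250 / (1 + 249/666) = 250 / 1.3739 ≈ 181.97 → 182.
At a 61% response rate, contacts needed = 182 / 0.61 ≈ 298.36 → 299.

299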